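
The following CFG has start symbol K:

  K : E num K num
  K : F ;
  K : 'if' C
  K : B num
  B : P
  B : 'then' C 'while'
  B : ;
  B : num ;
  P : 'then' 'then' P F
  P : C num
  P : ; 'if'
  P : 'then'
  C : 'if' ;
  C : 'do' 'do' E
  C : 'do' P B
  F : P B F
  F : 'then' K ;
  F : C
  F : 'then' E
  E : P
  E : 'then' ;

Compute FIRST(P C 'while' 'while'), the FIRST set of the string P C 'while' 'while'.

{ 'do', 'if', 'then', ; }

Add FIRST(P) = { 'do', 'if', 'then', ; }; P is not nullable, stop.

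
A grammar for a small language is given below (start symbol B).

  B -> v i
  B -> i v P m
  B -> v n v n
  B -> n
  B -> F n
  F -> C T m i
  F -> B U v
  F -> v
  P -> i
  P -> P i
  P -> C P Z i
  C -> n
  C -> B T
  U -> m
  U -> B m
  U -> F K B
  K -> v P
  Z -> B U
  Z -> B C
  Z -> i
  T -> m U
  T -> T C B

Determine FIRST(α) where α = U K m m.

{ i, m, n, v }

Add FIRST(U) = { i, m, n, v }; U is not nullable, stop.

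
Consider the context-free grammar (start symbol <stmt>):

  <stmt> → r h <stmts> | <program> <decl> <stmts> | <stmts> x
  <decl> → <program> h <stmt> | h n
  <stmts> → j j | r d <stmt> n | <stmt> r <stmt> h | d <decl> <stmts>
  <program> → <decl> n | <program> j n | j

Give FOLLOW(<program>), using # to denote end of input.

{ h, j }

In <stmt> → <program> <decl> <stmts>: add FIRST(<decl> <stmts>) = { h, j }.
In <decl> → <program> h <stmt>: add FIRST(h <stmt>) = { h }.
In <program> → <program> j n: add FIRST(j n) = { j }.
Union: FOLLOW(<program>) = { h, j }.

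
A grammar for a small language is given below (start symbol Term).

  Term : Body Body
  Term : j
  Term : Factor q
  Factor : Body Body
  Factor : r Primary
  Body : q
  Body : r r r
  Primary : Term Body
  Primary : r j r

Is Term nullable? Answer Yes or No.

No

No nonterminal in this grammar is nullable.
No production of Term has an RHS whose symbols are all nullable, so Term is not nullable.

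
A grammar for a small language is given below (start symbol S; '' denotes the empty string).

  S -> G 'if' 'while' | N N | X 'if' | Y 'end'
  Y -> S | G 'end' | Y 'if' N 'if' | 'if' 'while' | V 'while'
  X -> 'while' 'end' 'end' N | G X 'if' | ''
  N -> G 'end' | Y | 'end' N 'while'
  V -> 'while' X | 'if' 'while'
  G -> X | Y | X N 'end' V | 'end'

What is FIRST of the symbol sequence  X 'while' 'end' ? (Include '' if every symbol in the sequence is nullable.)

Add FIRST(X)\{''} = { 'end', 'if', 'while' }; X is nullable, continue.
'while' is a terminal; add {'while'} and stop.

{ 'end', 'if', 'while' }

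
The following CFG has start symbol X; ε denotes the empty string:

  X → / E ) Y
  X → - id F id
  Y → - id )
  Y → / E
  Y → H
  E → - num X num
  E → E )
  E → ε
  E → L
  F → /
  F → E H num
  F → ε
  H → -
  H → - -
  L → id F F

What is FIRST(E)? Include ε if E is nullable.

E → - num X num contributes {-}.
From E → E ): E nullable, take FIRST(E) ∪ {)} = { ), -, id }.
E → ε contributes ε.
From E → L: add FIRST(L) = { id }.
Union: FIRST(E) = { ), -, id, ε }.

{ ), -, id, ε }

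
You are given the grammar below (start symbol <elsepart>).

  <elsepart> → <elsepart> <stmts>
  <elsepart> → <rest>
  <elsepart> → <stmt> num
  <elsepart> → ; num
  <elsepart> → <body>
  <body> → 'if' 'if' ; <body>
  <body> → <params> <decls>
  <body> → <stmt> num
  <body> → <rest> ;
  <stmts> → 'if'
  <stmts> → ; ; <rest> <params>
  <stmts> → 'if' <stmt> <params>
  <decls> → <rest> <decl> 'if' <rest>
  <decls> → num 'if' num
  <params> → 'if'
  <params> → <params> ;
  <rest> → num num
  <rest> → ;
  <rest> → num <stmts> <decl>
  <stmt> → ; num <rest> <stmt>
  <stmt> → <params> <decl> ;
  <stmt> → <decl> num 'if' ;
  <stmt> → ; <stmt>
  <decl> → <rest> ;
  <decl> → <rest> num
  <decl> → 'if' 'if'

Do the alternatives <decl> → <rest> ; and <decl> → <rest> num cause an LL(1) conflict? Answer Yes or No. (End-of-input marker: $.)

FIRST(<rest> ;) = { ;, num } and FIRST(<rest> num) = { ;, num }.
Both contain ;, so the two alternatives are not disjoint — LL(1) conflict.

Yes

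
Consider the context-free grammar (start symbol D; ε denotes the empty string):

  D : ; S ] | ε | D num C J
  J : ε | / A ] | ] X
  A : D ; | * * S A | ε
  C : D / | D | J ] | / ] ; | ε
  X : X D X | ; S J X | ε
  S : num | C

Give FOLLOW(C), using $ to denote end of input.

{ $, *, /, ;, ], num }

In D : D num C J: add FIRST(J)\{ε} = { /, ] }.
  Since J is nullable, also add FOLLOW(D) = { $, *, /, ;, ], num }.
In S : C: C is at the end, add FOLLOW(S) = { $, *, /, ;, ], num }.
Union: FOLLOW(C) = { $, *, /, ;, ], num }.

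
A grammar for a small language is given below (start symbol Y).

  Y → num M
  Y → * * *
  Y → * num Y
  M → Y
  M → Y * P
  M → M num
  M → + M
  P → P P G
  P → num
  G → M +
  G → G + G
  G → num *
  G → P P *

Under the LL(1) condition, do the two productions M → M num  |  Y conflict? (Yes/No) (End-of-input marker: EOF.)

FIRST(M num) = { *, +, num } and FIRST(Y) = { *, num }.
Both contain *, so the two alternatives are not disjoint — LL(1) conflict.

Yes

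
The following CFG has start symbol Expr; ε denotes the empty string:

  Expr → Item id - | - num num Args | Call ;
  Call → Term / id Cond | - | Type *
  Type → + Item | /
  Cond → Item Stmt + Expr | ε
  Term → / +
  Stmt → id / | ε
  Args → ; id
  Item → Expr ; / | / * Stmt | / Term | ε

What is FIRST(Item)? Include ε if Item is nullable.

{ +, -, /, id, ε }

From Item → Expr ; /: add FIRST(Expr) = { +, -, /, id }.
Item → / * Stmt contributes {/}.
Item → / Term contributes {/}.
Item → ε contributes ε.
Union: FIRST(Item) = { +, -, /, id, ε }.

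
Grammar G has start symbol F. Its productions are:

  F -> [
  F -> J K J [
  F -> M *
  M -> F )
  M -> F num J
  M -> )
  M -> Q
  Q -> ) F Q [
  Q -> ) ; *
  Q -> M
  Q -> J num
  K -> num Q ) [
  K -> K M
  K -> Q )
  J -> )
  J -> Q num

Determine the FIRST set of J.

J -> ) contributes {)}.
From J -> Q num: add FIRST(Q) = { ), [ }.
Union: FIRST(J) = { ), [ }.

{ ), [ }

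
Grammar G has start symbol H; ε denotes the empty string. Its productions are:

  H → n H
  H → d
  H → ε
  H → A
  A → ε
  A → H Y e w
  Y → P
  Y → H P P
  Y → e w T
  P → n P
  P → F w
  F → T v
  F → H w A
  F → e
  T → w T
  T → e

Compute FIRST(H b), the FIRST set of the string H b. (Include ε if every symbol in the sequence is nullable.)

Add FIRST(H)\{ε} = { d, e, n, w }; H is nullable, continue.
b is a terminal; add {b} and stop.

{ b, d, e, n, w }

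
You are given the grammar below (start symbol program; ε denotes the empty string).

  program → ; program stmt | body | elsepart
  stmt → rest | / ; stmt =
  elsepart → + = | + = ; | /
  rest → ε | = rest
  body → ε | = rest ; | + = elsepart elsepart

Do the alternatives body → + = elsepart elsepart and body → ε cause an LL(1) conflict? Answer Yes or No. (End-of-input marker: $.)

FIRST(+ = elsepart elsepart) = { + } and FIRST(ε) = { ε }.
The second is nullable but FOLLOW(body) = { $, /, = } is disjoint from FIRST of the first.

No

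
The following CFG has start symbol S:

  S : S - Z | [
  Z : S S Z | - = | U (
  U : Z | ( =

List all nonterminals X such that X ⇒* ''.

{ } (none)

No nonterminal has an empty production or an RHS whose symbols are all nullable.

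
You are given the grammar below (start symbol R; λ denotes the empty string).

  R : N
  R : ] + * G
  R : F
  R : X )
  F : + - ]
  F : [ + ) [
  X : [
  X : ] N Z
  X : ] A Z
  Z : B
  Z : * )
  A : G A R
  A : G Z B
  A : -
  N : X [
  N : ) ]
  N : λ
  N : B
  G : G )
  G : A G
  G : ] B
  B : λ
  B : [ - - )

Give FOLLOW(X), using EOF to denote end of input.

{ ), [ }

In R : X ): add FIRST()) = { ) }.
In N : X [: add FIRST([) = { [ }.
Union: FOLLOW(X) = { ), [ }.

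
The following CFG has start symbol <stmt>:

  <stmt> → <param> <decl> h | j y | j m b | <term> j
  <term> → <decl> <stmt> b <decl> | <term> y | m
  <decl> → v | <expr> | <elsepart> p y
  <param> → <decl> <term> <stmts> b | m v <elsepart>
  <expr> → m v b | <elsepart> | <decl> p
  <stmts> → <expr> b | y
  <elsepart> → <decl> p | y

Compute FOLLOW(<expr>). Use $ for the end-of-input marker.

In <decl> → <expr>: <expr> is at the end, add FOLLOW(<decl>) = { h, j, m, p, v, y }.
In <stmts> → <expr> b: add FIRST(b) = { b }.
Union: FOLLOW(<expr>) = { b, h, j, m, p, v, y }.

{ b, h, j, m, p, v, y }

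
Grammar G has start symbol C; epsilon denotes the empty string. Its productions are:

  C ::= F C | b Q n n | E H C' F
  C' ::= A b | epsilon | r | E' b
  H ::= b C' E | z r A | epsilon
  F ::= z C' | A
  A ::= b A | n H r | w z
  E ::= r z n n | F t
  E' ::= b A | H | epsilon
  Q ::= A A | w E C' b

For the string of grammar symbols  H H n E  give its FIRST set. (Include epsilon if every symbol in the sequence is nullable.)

Add FIRST(H)\{epsilon} = { b, z }; H is nullable, continue.
Add FIRST(H)\{epsilon} = { b, z }; H is nullable, continue.
n is a terminal; add {n} and stop.

{ b, n, z }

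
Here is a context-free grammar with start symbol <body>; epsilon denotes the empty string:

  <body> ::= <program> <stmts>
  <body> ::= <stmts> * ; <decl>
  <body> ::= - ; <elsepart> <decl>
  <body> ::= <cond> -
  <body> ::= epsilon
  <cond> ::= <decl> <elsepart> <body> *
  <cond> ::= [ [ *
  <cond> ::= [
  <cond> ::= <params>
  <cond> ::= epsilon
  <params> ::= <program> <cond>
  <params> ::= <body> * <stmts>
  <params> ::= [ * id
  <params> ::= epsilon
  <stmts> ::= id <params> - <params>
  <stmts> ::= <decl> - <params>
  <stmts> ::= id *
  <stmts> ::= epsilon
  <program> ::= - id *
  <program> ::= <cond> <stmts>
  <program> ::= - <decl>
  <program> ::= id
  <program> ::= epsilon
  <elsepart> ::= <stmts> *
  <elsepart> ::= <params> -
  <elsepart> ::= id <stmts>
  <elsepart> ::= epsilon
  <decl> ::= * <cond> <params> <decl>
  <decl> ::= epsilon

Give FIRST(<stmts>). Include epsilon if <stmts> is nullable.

<stmts> ::= id <params> - <params> contributes {id}.
From <stmts> ::= <decl> - <params>: <decl> nullable, take FIRST(<decl>) ∪ {-} = { *, - }.
<stmts> ::= id * contributes {id}.
<stmts> ::= epsilon contributes epsilon.
Union: FIRST(<stmts>) = { *, -, id, epsilon }.

{ *, -, id, epsilon }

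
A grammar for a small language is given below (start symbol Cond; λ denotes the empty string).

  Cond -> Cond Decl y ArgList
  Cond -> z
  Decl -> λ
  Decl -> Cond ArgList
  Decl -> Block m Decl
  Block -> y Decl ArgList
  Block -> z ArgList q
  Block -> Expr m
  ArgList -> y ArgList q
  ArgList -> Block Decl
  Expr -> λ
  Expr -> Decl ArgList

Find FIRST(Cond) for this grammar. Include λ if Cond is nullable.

{ z }

From Cond -> Cond Decl y ArgList: add FIRST(Cond) = { z }.
Cond -> z contributes {z}.
Union: FIRST(Cond) = { z }.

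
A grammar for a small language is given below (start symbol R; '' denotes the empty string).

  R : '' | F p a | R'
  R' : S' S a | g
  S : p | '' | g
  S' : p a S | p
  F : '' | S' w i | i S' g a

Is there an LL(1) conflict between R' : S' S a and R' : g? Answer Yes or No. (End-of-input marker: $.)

FIRST(S' S a) = { p } and FIRST(g) = { g }.
The FIRST sets are disjoint and neither alternative is nullable — no conflict.

No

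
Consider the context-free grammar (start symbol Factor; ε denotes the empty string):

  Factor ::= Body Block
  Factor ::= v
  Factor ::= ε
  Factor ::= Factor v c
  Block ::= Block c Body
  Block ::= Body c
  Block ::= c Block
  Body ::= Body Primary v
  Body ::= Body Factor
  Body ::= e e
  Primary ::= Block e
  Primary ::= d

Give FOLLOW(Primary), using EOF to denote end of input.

In Body ::= Body Primary v: add FIRST(v) = { v }.
Union: FOLLOW(Primary) = { v }.

{ v }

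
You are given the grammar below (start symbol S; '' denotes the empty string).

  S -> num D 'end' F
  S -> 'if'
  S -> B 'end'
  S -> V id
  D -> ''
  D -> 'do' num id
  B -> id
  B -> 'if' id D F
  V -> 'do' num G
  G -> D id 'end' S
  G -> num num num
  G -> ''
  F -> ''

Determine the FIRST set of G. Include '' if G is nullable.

From G -> D id 'end' S: D nullable, take FIRST(D) ∪ {id} = { 'do', id }.
G -> num num num contributes {num}.
G -> '' contributes ''.
Union: FIRST(G) = { 'do', id, num, '' }.

{ 'do', id, num, '' }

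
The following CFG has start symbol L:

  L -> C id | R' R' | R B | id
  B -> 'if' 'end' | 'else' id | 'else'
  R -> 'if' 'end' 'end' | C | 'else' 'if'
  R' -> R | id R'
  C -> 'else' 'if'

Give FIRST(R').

{ 'else', 'if', id }

From R' -> R: add FIRST(R) = { 'else', 'if' }.
R' -> id R' contributes {id}.
Union: FIRST(R') = { 'else', 'if', id }.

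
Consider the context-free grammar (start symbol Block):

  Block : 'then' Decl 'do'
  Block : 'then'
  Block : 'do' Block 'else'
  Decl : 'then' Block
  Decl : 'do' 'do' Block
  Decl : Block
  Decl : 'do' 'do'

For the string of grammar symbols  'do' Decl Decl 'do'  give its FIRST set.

'do' is a terminal; add {'do'} and stop.

{ 'do' }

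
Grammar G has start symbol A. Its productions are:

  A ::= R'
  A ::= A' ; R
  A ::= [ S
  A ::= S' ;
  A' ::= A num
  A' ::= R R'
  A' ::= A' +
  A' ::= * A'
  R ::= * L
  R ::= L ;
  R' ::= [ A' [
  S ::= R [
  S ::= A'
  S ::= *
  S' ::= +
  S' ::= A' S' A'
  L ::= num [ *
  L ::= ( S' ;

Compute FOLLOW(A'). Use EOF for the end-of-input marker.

In A ::= A' ; R: add FIRST(; R) = { ; }.
In A' ::= A' +: add FIRST(+) = { + }.
In A' ::= * A': A' is at the end, add FOLLOW(A') = { EOF, (, *, +, ;, [, num }.
In R' ::= [ A' [: add FIRST([) = { [ }.
In S ::= A': A' is at the end, add FOLLOW(S) = { EOF, num }.
In S' ::= A' S' A': add FIRST(S' A') = { (, *, +, [, num }.
In S' ::= A' S' A': A' is at the end, add FOLLOW(S') = { (, *, +, ;, [, num }.
Union: FOLLOW(A') = { EOF, (, *, +, ;, [, num }.

{ EOF, (, *, +, ;, [, num }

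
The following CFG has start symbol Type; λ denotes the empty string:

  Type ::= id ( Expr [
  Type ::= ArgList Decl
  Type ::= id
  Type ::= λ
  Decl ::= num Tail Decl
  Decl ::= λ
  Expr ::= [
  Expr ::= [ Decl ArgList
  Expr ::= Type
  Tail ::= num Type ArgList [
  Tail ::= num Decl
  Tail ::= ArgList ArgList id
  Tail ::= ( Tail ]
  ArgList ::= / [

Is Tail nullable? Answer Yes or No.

Nullable nonterminals: Decl, Expr, Type.
No production of Tail has an RHS whose symbols are all nullable, so Tail is not nullable.

No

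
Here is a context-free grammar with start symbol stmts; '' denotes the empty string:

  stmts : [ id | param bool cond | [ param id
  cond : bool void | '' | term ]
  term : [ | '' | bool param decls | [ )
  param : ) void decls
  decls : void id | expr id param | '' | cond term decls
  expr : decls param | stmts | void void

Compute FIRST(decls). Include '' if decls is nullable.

{ ), [, ], bool, void, '' }

decls : void id contributes {void}.
From decls : expr id param: add FIRST(expr) = { ), [, ], bool, void }.
decls : '' contributes ''.
From decls : cond term decls: cond, term, decls nullable, take FIRST(cond) ∪ FIRST(term) ∪ FIRST(decls) = { ), [, ], bool, void }; also '' since the whole RHS is nullable.
Union: FIRST(decls) = { ), [, ], bool, void, '' }.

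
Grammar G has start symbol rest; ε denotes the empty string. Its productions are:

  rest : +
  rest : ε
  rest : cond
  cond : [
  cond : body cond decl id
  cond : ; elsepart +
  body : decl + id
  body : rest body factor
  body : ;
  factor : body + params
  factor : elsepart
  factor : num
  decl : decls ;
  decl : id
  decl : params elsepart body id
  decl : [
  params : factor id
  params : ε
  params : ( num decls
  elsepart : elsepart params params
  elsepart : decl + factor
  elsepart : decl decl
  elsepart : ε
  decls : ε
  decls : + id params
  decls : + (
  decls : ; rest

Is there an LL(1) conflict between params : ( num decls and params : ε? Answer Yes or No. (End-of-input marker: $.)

Yes

FIRST(( num decls) = { ( } and FIRST(ε) = { ε }.
The second alternative is nullable and FOLLOW(params) = { (, +, ;, [, id, num } shares ( with FIRST of the first — conflict.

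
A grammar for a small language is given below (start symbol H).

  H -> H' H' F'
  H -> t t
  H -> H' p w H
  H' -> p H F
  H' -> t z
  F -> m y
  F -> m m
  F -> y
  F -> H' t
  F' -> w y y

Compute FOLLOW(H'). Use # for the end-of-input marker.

{ p, t, w }

In H -> H' H' F': add FIRST(H' F') = { p, t }.
In H -> H' H' F': add FIRST(F') = { w }.
In H -> H' p w H: add FIRST(p w H) = { p }.
In F -> H' t: add FIRST(t) = { t }.
Union: FOLLOW(H') = { p, t, w }.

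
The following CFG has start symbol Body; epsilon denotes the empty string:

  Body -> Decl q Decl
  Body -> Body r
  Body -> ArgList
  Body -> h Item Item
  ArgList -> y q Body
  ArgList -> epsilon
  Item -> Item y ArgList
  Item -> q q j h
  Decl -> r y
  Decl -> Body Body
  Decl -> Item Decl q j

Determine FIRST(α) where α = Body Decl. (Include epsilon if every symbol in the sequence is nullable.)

Add FIRST(Body)\{epsilon} = { h, q, r, y }; Body is nullable, continue.
Add FIRST(Decl)\{epsilon} = { h, q, r, y }; Decl is nullable, continue.
Every symbol is nullable, so include epsilon.

{ h, q, r, y, epsilon }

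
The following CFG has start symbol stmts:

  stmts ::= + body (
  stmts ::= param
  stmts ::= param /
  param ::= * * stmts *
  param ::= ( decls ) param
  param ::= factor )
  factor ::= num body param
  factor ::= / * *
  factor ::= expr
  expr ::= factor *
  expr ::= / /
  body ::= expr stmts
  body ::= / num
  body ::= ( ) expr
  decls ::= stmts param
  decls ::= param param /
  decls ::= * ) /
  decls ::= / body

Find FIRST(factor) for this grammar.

factor ::= num body param contributes {num}.
factor ::= / * * contributes {/}.
From factor ::= expr: add FIRST(expr) = { /, num }.
Union: FIRST(factor) = { /, num }.

{ /, num }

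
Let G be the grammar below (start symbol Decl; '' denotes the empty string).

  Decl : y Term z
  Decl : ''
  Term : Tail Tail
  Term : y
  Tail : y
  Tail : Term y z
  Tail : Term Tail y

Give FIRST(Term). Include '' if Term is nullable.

From Term : Tail Tail: add FIRST(Tail) = { y }.
Term : y contributes {y}.
Union: FIRST(Term) = { y }.

{ y }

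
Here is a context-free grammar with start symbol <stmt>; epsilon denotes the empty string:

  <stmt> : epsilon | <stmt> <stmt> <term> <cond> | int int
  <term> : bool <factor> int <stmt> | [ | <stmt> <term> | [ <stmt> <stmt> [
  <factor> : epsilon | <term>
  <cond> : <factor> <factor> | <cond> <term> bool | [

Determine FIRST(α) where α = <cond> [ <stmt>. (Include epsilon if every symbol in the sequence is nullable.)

{ [, bool, int }

Add FIRST(<cond>)\{epsilon} = { [, bool, int }; <cond> is nullable, continue.
[ is a terminal; add {[} and stop.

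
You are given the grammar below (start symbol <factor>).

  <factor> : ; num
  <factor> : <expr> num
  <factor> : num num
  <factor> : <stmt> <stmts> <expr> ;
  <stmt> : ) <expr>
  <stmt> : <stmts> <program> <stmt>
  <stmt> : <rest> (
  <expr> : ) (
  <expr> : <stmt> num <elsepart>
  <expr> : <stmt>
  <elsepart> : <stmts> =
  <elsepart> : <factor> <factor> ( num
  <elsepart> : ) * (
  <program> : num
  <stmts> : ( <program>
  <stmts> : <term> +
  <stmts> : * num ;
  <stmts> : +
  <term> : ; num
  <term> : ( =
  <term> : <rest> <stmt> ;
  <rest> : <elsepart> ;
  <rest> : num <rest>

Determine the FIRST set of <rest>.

{ (, ), *, +, ;, num }

From <rest> : <elsepart> ;: add FIRST(<elsepart>) = { (, ), *, +, ;, num }.
<rest> : num <rest> contributes {num}.
Union: FIRST(<rest>) = { (, ), *, +, ;, num }.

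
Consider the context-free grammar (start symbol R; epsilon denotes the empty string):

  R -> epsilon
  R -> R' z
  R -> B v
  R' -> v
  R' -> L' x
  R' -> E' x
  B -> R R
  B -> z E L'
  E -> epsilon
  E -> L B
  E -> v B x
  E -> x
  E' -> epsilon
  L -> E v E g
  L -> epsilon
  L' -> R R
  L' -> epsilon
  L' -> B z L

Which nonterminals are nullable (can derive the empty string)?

Directly nullable (have an epsilon-production): R, E, E', L, L'.
B -> R R with every symbol nullable, so B is nullable.
No other nonterminal has a production whose RHS symbols are all nullable.

{ B, E, E', L, L', R }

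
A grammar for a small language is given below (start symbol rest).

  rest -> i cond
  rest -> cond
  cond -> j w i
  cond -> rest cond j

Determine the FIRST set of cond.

{ i, j }

cond -> j w i contributes {j}.
From cond -> rest cond j: add FIRST(rest) = { i, j }.
Union: FIRST(cond) = { i, j }.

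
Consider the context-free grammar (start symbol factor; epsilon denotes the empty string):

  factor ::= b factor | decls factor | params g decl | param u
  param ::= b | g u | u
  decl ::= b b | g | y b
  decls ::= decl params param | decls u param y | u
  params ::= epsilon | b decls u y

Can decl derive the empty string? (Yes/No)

Nullable nonterminals: params.
No production of decl has an RHS whose symbols are all nullable, so decl is not nullable.

No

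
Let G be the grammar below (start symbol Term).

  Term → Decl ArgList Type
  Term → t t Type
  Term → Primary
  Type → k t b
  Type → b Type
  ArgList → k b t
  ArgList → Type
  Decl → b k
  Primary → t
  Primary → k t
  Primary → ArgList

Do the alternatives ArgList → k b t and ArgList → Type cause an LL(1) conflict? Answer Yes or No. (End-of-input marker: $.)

Yes

FIRST(k b t) = { k } and FIRST(Type) = { b, k }.
Both contain k, so the two alternatives are not disjoint — LL(1) conflict.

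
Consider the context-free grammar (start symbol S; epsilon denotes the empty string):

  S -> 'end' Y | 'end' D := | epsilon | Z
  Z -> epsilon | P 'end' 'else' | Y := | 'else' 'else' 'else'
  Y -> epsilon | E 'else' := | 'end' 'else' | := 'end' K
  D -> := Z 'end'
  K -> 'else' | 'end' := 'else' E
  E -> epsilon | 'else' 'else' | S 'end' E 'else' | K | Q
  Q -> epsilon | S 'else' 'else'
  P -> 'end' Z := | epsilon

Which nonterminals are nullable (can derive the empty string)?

{ E, P, Q, S, Y, Z }

Directly nullable (have an epsilon-production): S, Z, Y, E, Q, P.
No other nonterminal has a production whose RHS symbols are all nullable.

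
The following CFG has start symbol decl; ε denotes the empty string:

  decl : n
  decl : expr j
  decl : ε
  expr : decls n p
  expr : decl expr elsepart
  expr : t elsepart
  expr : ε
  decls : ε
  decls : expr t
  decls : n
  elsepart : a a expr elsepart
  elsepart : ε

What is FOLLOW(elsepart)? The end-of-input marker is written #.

In expr : decl expr elsepart: elsepart is at the end, add FOLLOW(expr) = { a, j, t }.
In expr : t elsepart: elsepart is at the end, add FOLLOW(expr) = { a, j, t }.
In elsepart : a a expr elsepart: elsepart is at the end, add FOLLOW(elsepart) = { a, j, t }.
Union: FOLLOW(elsepart) = { a, j, t }.

{ a, j, t }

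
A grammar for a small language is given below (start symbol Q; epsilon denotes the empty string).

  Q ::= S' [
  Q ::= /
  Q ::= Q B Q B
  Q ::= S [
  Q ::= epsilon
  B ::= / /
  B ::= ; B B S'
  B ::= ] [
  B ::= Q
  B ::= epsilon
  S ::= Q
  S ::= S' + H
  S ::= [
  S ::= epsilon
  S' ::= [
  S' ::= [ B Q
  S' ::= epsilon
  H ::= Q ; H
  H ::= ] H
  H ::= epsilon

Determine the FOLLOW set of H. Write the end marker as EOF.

In S ::= S' + H: H is at the end, add FOLLOW(S) = { [ }.
In H ::= Q ; H: H is at the end, add FOLLOW(H) = { [ }.
In H ::= ] H: H is at the end, add FOLLOW(H) = { [ }.
Union: FOLLOW(H) = { [ }.

{ [ }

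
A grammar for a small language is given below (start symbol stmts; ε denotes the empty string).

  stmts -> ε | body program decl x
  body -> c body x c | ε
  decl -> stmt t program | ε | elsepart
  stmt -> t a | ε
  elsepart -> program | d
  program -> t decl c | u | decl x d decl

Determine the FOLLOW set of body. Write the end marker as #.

{ d, t, u, x }

In stmts -> body program decl x: add FIRST(program decl x) = { d, t, u, x }.
In body -> c body x c: add FIRST(x c) = { x }.
Union: FOLLOW(body) = { d, t, u, x }.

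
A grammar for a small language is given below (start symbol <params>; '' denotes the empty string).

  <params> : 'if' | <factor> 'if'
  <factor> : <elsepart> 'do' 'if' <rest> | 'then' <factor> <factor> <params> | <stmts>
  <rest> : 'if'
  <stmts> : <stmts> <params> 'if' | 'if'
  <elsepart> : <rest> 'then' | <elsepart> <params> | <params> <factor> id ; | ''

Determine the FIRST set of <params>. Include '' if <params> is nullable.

<params> : 'if' contributes {'if'}.
From <params> : <factor> 'if': add FIRST(<factor>) = { 'do', 'if', 'then' }.
Union: FIRST(<params>) = { 'do', 'if', 'then' }.

{ 'do', 'if', 'then' }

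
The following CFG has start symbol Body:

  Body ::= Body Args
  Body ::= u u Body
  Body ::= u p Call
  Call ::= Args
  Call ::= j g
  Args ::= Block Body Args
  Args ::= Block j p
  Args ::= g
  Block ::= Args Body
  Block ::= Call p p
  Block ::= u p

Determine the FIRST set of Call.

From Call ::= Args: add FIRST(Args) = { g, j, u }.
Call ::= j g contributes {j}.
Union: FIRST(Call) = { g, j, u }.

{ g, j, u }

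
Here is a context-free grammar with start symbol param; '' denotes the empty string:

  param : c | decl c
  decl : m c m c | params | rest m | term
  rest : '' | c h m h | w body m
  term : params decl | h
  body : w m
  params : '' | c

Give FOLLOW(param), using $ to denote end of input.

{ $ }

param is the start symbol, so $ ∈ FOLLOW(param).
Union: FOLLOW(param) = { $ }.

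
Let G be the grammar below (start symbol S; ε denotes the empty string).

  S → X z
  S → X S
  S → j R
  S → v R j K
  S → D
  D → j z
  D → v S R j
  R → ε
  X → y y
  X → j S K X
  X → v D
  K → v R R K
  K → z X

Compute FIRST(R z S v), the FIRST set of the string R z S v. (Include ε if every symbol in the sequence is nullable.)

{ z }

Add FIRST(R)\{ε} = {  }; R is nullable, continue.
z is a terminal; add {z} and stop.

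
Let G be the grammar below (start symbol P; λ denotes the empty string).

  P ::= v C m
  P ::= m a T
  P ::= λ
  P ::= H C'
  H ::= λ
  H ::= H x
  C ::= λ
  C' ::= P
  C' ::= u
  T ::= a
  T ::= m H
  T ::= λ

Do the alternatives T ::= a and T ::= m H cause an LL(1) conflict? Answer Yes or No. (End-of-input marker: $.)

No

FIRST(a) = { a } and FIRST(m H) = { m }.
The FIRST sets are disjoint and neither alternative is nullable — no conflict.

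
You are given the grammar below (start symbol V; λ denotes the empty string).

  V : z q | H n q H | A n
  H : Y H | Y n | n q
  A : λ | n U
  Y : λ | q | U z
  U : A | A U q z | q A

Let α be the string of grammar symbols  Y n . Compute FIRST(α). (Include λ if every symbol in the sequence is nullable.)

{ n, q, z }

Add FIRST(Y)\{λ} = { n, q, z }; Y is nullable, continue.
n is a terminal; add {n} and stop.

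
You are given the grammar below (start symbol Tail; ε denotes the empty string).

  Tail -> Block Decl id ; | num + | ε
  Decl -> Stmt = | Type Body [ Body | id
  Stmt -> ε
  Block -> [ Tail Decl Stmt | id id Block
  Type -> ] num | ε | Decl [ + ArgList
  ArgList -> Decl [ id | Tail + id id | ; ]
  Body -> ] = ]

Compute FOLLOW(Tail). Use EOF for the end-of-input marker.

Tail is the start symbol, so EOF ∈ FOLLOW(Tail).
In Block -> [ Tail Decl Stmt: add FIRST(Decl Stmt) = { =, ], id }.
In ArgList -> Tail + id id: add FIRST(+ id id) = { + }.
Union: FOLLOW(Tail) = { EOF, +, =, ], id }.

{ EOF, +, =, ], id }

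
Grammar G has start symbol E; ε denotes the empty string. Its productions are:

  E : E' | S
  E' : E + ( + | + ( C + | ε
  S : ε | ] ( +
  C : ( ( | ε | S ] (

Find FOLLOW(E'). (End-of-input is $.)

In E : E': E' is at the end, add FOLLOW(E) = { $, + }.
Union: FOLLOW(E') = { $, + }.

{ $, + }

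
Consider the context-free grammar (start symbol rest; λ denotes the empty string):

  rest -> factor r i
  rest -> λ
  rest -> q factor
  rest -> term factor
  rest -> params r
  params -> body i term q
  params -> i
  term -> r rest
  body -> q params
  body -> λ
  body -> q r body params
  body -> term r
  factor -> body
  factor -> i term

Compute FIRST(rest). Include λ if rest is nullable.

{ i, q, r, λ }

From rest -> factor r i: factor nullable, take FIRST(factor) ∪ {r} = { i, q, r }.
rest -> λ contributes λ.
rest -> q factor contributes {q}.
From rest -> term factor: add FIRST(term) = { r }.
From rest -> params r: add FIRST(params) = { i, q, r }.
Union: FIRST(rest) = { i, q, r, λ }.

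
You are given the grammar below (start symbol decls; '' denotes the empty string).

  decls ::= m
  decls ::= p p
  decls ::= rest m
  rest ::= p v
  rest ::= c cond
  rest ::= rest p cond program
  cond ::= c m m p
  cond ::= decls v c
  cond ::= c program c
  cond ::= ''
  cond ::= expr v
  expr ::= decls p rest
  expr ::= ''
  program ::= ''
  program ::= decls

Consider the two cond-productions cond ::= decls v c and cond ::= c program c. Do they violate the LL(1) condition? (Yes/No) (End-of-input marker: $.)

Yes

FIRST(decls v c) = { c, m, p } and FIRST(c program c) = { c }.
Both contain c, so the two alternatives are not disjoint — LL(1) conflict.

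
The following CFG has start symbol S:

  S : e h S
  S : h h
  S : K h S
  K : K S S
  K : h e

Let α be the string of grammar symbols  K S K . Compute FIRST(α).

Add FIRST(K) = { h }; K is not nullable, stop.

{ h }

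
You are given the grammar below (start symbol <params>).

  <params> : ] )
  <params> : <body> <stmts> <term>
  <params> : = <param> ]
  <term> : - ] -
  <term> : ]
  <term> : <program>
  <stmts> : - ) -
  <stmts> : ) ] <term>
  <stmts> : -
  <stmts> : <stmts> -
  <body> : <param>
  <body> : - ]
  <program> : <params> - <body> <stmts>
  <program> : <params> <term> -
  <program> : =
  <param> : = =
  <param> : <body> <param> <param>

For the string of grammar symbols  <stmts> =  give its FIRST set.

Add FIRST(<stmts>) = { ), - }; <stmts> is not nullable, stop.

{ ), - }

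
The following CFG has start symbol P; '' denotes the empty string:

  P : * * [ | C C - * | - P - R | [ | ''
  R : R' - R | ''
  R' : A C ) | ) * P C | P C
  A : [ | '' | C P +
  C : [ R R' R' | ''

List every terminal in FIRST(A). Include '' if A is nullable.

{ *, +, -, [, '' }

A : [ contributes {[}.
A : '' contributes ''.
From A : C P +: C, P nullable, take FIRST(C) ∪ FIRST(P) ∪ {+} = { *, +, -, [ }.
Union: FIRST(A) = { *, +, -, [, '' }.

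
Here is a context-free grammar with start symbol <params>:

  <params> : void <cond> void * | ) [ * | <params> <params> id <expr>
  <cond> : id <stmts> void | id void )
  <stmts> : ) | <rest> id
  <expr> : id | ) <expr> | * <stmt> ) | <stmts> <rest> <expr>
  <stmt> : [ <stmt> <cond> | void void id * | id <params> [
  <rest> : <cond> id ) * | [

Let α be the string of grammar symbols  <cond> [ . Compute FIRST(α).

Add FIRST(<cond>) = { id }; <cond> is not nullable, stop.

{ id }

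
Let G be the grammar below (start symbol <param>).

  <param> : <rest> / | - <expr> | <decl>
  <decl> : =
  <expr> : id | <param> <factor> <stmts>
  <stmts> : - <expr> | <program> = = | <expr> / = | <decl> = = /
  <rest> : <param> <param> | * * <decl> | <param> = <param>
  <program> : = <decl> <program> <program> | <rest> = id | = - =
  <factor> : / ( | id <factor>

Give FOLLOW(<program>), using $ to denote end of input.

{ *, -, = }

In <stmts> : <program> = =: add FIRST(= =) = { = }.
In <program> : = <decl> <program> <program>: add FIRST(<program>) = { *, -, = }.
In <program> : = <decl> <program> <program>: <program> is at the end, add FOLLOW(<program>) = { *, -, = }.
Union: FOLLOW(<program>) = { *, -, = }.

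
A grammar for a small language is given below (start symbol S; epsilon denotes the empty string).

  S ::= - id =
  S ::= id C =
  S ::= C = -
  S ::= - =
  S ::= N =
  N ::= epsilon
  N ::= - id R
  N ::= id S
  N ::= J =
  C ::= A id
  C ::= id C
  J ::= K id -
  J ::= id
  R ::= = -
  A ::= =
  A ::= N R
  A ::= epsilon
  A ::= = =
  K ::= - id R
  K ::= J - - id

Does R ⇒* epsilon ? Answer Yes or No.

No

Nullable nonterminals: A, N.
No production of R has an RHS whose symbols are all nullable, so R is not nullable.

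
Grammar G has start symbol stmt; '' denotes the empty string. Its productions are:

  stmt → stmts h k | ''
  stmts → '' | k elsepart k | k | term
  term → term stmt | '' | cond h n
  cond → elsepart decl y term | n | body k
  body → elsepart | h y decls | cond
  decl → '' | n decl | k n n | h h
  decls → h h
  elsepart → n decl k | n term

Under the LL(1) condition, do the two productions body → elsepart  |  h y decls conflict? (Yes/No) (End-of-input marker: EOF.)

No

FIRST(elsepart) = { n } and FIRST(h y decls) = { h }.
The FIRST sets are disjoint and neither alternative is nullable — no conflict.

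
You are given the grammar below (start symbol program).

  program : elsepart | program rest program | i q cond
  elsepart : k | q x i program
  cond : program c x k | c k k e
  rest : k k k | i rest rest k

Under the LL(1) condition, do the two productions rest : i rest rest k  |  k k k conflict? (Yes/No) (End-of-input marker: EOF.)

FIRST(i rest rest k) = { i } and FIRST(k k k) = { k }.
The FIRST sets are disjoint and neither alternative is nullable — no conflict.

No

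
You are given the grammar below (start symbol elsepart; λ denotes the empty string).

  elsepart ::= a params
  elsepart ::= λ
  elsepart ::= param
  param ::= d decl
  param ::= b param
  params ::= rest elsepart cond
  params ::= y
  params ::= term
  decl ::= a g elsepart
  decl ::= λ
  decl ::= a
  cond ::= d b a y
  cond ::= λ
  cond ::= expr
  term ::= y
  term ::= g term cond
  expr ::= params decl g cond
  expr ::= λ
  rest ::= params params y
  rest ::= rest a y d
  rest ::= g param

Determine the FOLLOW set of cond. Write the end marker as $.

In params ::= rest elsepart cond: cond is at the end, add FOLLOW(params) = { $, a, b, d, g, y }.
In term ::= g term cond: cond is at the end, add FOLLOW(term) = { $, a, b, d, g, y }.
In expr ::= params decl g cond: cond is at the end, add FOLLOW(expr) = { $, a, b, d, g, y }.
Union: FOLLOW(cond) = { $, a, b, d, g, y }.

{ $, a, b, d, g, y }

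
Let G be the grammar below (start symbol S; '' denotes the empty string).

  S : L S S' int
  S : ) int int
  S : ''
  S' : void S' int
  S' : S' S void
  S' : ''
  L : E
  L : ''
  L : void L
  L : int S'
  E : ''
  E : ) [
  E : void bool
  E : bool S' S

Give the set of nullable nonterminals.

{ E, L, S, S' }

Directly nullable (have an ''-production): S, S', L, E.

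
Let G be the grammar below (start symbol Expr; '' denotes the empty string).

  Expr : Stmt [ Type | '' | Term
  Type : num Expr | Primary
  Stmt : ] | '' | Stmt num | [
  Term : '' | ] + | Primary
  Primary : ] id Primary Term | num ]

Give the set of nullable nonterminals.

{ Expr, Stmt, Term }

Directly nullable (have an ''-production): Expr, Stmt, Term.
No other nonterminal has a production whose RHS symbols are all nullable.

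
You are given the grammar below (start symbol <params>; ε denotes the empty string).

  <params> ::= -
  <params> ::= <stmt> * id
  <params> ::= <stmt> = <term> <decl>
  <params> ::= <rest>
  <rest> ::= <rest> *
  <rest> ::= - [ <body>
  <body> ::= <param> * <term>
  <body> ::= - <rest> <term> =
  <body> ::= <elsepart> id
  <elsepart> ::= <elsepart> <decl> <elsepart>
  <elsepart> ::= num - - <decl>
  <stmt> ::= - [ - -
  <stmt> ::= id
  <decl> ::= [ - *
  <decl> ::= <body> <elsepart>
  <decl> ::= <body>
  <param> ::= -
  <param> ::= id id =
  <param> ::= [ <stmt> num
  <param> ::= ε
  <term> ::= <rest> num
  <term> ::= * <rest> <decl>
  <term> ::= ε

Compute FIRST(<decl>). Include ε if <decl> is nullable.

<decl> ::= [ - * contributes {[}.
From <decl> ::= <body> <elsepart>: add FIRST(<body>) = { *, -, [, id, num }.
From <decl> ::= <body>: add FIRST(<body>) = { *, -, [, id, num }.
Union: FIRST(<decl>) = { *, -, [, id, num }.

{ *, -, [, id, num }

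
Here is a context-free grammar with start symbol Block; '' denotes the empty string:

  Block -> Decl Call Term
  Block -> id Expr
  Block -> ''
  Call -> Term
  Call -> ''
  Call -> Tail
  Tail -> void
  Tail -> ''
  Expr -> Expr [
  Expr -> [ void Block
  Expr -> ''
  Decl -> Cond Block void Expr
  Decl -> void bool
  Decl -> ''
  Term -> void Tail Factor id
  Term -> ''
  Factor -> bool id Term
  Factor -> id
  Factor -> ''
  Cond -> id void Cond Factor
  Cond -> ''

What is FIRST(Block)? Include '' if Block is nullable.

From Block -> Decl Call Term: Decl, Call, Term nullable, take FIRST(Decl) ∪ FIRST(Call) ∪ FIRST(Term) = { id, void }; also '' since the whole RHS is nullable.
Block -> id Expr contributes {id}.
Block -> '' contributes ''.
Union: FIRST(Block) = { id, void, '' }.

{ id, void, '' }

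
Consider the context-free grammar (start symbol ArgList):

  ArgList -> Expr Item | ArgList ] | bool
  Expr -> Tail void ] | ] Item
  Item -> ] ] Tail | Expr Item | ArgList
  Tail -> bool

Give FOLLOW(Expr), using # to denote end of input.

In ArgList -> Expr Item: add FIRST(Item) = { ], bool }.
In Item -> Expr Item: add FIRST(Item) = { ], bool }.
Union: FOLLOW(Expr) = { ], bool }.

{ ], bool }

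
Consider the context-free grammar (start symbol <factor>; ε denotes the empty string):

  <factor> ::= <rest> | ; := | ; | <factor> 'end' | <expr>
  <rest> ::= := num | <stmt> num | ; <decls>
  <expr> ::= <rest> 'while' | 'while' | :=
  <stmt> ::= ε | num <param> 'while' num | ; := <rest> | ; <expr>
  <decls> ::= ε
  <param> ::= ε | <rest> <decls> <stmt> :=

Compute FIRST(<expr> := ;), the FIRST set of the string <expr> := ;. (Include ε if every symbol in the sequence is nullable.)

Add FIRST(<expr>) = { 'while', :=, ;, num }; <expr> is not nullable, stop.

{ 'while', :=, ;, num }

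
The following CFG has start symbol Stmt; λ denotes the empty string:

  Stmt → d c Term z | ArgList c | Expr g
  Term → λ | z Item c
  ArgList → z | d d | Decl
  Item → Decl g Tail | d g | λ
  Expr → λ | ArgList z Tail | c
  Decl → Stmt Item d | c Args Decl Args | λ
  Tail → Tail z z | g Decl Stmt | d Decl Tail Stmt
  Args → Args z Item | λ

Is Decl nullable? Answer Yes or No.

Yes

Decl has an λ-production, so Decl ⇒ λ.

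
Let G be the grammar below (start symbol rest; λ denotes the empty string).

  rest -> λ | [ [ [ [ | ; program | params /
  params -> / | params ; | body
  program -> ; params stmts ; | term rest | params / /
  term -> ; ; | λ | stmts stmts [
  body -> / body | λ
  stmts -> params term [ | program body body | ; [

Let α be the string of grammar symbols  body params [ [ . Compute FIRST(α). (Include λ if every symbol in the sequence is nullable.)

{ /, ;, [ }

Add FIRST(body)\{λ} = { / }; body is nullable, continue.
Add FIRST(params)\{λ} = { /, ; }; params is nullable, continue.
[ is a terminal; add {[} and stop.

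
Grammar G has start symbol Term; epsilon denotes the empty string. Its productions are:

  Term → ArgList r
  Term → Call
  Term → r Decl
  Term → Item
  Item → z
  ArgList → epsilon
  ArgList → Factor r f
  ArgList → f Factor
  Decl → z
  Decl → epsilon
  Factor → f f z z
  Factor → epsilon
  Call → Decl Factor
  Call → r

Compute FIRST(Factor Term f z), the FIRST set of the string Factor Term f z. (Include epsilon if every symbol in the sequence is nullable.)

Add FIRST(Factor)\{epsilon} = { f }; Factor is nullable, continue.
Add FIRST(Term)\{epsilon} = { f, r, z }; Term is nullable, continue.
f is a terminal; add {f} and stop.

{ f, r, z }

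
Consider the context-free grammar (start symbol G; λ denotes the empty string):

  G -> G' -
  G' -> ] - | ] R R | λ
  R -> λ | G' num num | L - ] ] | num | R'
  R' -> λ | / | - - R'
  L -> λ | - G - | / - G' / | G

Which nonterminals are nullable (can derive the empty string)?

Directly nullable (have an λ-production): G', R, R', L.
No other nonterminal has a production whose RHS symbols are all nullable.

{ G', L, R, R' }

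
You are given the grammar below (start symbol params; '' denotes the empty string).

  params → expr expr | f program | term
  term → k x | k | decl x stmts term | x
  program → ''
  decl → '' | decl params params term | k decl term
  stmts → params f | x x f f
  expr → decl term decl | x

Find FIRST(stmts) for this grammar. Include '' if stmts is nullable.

{ f, k, x }

From stmts → params f: add FIRST(params) = { f, k, x }.
stmts → x x f f contributes {x}.
Union: FIRST(stmts) = { f, k, x }.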